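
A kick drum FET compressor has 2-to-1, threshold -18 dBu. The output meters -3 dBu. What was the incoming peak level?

12 dBu

That's 15 dB above the -18 dBu threshold.
Input overshoot = R × output overshoot = 30 dB → input = -18 + 30 = 12 dBu.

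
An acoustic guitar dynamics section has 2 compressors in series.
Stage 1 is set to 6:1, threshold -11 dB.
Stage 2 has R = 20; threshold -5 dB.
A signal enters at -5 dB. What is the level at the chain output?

Stage 1: overshoot 6 dB → 6/6 = 1 dB → -10 dB.
Stage 2: -10 dB is at or below the -5 dB threshold — no compression; output -10 dB.

-10 dB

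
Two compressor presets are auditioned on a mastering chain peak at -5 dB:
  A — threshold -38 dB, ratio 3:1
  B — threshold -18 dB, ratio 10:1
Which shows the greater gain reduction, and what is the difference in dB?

A, by 10.3 dB

A: GR = 33 − 33/3 = 22 dB.
B: GR = 13 − 13/10 = 11.7 dB.
Difference: 10.3 dB in favour of A.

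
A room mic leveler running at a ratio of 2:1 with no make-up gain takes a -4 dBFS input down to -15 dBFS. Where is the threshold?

-26 dBFS

Let T be the threshold. Output overshoot = (input overshoot)/R, so -15 − T = (-4 − T)/2.
2·(-15 − T) = -4 − T → 1·T = -30 − (-4) = -26.
T = -26/1 = -26 dBFS.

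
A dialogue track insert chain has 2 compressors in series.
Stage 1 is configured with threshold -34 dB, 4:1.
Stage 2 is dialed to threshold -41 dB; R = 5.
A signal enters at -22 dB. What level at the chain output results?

Stage 1: overshoot 12 dB → 12/4 = 3 dB → -31 dB.
Stage 2: -31 dB is 10 dB over -41 dB; at 5:1 that becomes 2 dB over, giving -39 dB.

-39 dB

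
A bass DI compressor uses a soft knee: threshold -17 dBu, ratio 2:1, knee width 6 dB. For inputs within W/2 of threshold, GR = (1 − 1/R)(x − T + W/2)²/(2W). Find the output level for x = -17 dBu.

-17.375 dBu

x − T + W/2 = -17 − (-17) + 3 = 3.
GR = (1 − 1/2) × 3² / 12 = 0.5 × 9 / 12 = 0.375 dB.
Output = -17 − 0.375 = -17.375 dBu.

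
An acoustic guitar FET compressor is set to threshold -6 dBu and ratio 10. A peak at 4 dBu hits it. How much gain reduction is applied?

4 dBu exceeds the threshold by 10 dB.
A 10:1 ratio leaves 1 dB of that excess.
Gain reduction = 10 − 1 = 9 dB.

9 dB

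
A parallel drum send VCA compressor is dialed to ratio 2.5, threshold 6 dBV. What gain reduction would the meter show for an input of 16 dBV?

6 dB

The signal is 10 dB above threshold.
At 2.5:1, output sits 10/2.5 = 4 dB above threshold.
Gain reduction = 10 − 4 = 6 dB.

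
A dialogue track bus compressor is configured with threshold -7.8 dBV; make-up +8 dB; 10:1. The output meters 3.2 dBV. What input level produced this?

22.2 dBV

Before make-up, the level was 3.2 − 8 = -4.8 dBV.
That's 3 dB above the -7.8 dBV threshold.
Undo the ratio: input overshoot = 3 × 10 = 30 dB, giving input = 22.2 dBV.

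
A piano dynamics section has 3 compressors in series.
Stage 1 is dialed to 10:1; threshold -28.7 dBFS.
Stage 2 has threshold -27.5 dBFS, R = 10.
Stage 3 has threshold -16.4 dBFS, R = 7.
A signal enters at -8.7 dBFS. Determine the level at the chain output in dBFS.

Stage 1: -8.7 dBFS is 20 dB over -28.7 dBFS; at 10:1 that becomes 2 dB over, giving -26.7 dBFS.
Stage 2: overshoot 0.8 dB → 0.8/10 = 0.08 dB → -27.42 dBFS.
Stage 3: -27.42 dBFS ≤ -16.4 dBFS, so stage 3 doesn't engage; output -27.42 dBFS.

-27.42 dBFS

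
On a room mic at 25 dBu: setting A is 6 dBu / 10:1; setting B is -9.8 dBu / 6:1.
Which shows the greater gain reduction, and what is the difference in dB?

A: 19 dB over, compressed to 1.9 dB over, so 17.1 dB of GR.
B: 34.8 dB over, compressed to 5.8 dB over, so 29 dB of GR.
Difference: 11.9 dB in favour of B.

B, by 11.9 dB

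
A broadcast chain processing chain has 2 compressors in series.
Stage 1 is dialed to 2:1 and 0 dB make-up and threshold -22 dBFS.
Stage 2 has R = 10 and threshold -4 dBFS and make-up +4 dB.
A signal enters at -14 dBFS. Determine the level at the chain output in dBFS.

-14 dBFS

Stage 1: -14 dBFS is 8 dB over -22 dBFS; at 2:1 that becomes 4 dB over, giving -18 dBFS.
Stage 2: -18 dBFS ≤ -4 dBFS, so stage 2 doesn't engage; make-up brings it to -14 dBFS.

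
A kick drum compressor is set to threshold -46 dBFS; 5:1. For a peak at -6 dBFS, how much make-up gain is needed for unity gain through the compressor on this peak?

32 dB

The peak compresses to -46 + 40/5 = -38 dBFS.
To reach -6 dBFS requires -6 − (-38) = 32 dB of make-up.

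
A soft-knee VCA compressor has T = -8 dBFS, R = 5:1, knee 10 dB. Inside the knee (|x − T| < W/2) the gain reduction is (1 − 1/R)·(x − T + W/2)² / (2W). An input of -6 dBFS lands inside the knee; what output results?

x − T + W/2 = -6 − (-8) + 5 = 7.
GR = (1 − 1/5) × 7² / 20 = 0.8 × 49 / 20 = 1.96 dB.
Output = -6 − 1.96 = -7.96 dBFS.

-7.96 dBFS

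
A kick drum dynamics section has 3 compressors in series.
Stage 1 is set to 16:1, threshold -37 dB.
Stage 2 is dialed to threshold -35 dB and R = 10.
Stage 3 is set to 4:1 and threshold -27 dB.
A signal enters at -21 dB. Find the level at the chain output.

Stage 1: -21 dB is 16 dB over -37 dB; at 16:1 that becomes 1 dB over, giving -36 dB.
Stage 2: -36 dB is at or below the -35 dB threshold — no compression; output -36 dB.
Stage 3: -36 dB ≤ -27 dB, so stage 3 doesn't engage; output -36 dB.

-36 dB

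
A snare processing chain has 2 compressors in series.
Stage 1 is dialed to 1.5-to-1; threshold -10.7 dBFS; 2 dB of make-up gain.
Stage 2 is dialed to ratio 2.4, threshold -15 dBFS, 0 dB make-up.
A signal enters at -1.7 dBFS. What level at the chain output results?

Stage 1: -1.7 dBFS is 9 dB over -10.7 dBFS; at 1.5:1 that becomes 6 dB over, giving -4.7 dBFS; +2 dB make-up → -2.7 dBFS.
Stage 2: -2.7 dBFS is 12.3 dB over -15 dBFS; at 2.4:1 that becomes 5.125 dB over, giving -9.875 dBFS.

-9.875 dBFS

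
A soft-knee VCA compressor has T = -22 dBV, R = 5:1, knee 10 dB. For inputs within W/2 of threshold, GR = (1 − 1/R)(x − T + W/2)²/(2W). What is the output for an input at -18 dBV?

-21.24 dBV

x − T + W/2 = -18 − (-22) + 5 = 9.
GR = (1 − 1/5) × 9² / 20 = 0.8 × 81 / 20 = 3.24 dB.
Output = -18 − 3.24 = -21.24 dBV.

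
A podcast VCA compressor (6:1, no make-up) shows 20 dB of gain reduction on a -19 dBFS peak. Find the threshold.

-43 dBFS

Gain reduction = -19 − (-39) = 20 dB; output overshoot = GR / (R − 1) = 20 / 5 = 4 dB.
Threshold = output − output overshoot = -39 − 4 = -43 dBFS.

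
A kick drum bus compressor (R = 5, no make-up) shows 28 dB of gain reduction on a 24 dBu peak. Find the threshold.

Input is 35 dB above T (since output overshoot × R = input overshoot: (-4 − T)·5 = 24 − T gives T = -11 dBu).
Check: -11 + (24 − (-11))/5 = -11 + 7 = -4 dBu. ✓

-11 dBu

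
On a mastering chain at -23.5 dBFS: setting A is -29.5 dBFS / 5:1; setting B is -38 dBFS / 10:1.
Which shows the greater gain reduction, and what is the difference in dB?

B, by 8.25 dB

A: GR = 6 − 6/5 = 4.8 dB.
B: GR = 14.5 − 14.5/10 = 13.05 dB.
B applies 8.25 dB more gain reduction.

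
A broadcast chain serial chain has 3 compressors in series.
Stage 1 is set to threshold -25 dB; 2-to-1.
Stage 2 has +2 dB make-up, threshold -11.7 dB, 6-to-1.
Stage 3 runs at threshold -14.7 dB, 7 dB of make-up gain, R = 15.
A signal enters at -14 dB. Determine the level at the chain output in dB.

Stage 1: overshoot 11 dB → 11/2 = 5.5 dB → -19.5 dB.
Stage 2: below threshold (-19.5 ≤ -11.7); passes unchanged; make-up brings it to -17.5 dB.
Stage 3: below threshold (-17.5 ≤ -14.7); passes unchanged; make-up brings it to -10.5 dB.

-10.5 dB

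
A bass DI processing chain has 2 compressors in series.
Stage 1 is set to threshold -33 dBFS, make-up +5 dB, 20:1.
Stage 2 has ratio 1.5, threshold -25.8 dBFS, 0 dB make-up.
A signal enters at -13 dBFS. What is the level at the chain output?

-27 dBFS

Stage 1: -13 dBFS is 20 dB over -33 dBFS; at 20:1 that becomes 1 dB over, giving -32 dBFS; +5 dB make-up → -27 dBFS.
Stage 2: -27 dBFS is at or below the -25.8 dBFS threshold — no compression; output -27 dBFS.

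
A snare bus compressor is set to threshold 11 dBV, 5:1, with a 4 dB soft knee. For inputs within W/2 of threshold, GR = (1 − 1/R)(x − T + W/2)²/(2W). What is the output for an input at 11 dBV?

10.6 dBV

x − T + W/2 = 11 − 11 + 2 = 2.
GR = (1 − 1/5) × 2² / 8 = 0.8 × 4 / 8 = 0.4 dB.
Output = 11 − 0.4 = 10.6 dBV.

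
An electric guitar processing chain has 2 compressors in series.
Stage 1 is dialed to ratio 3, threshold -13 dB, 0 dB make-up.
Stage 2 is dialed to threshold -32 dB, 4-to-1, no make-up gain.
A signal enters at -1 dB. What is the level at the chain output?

Stage 1: -1 dB is 12 dB over -13 dB; at 3:1 that becomes 4 dB over, giving -9 dB.
Stage 2: -9 dB is 23 dB over -32 dB; at 4:1 that becomes 5.75 dB over, giving -26.25 dB.

-26.25 dB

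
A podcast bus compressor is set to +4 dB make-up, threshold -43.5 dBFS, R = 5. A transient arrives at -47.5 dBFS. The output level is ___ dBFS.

-43.5 dBFS

-47.5 dBFS is 4 dB below the -43.5 dBFS threshold, so no gain reduction is applied.
Make-up gain adds 4 dB: -47.5 + 4 = -43.5 dBFS.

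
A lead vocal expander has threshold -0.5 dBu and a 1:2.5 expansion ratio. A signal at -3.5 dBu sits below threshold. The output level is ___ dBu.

The input is 3 dB below the -0.5 dBu threshold.
A 1:2.5 expander multiplies undershoot by 2.5: 3 × 2.5 = 7.5 dB below threshold.
Output = -0.5 − 7.5 = -8 dBu.

-8 dBu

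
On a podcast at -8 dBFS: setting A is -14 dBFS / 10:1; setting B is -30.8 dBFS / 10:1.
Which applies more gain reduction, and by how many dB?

B, by 15.12 dB

A: overshoot 6 dB → output overshoot 0.6 dB → GR 5.4 dB.
B: overshoot 22.8 dB → output overshoot 2.28 dB → GR 20.52 dB.
B reduces 15.12 dB more.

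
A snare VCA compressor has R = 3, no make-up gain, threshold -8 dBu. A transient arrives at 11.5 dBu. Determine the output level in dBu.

11.5 dBu sits 19.5 dB over threshold.
3:1 compression reduces that to 19.5/3 = 6.5 dB over.
Output = -8 + 6.5 = -1.5 dBu.

-1.5 dBu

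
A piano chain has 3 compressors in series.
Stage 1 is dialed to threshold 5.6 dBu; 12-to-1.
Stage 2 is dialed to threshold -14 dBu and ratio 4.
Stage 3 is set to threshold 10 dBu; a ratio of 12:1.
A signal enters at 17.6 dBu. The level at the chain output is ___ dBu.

-8.85 dBu

Stage 1: 12 dB above 5.6 dBu, reduced 12:1 to 1 dB above → 6.6 dBu.
Stage 2: overshoot 20.6 dB → 20.6/4 = 5.15 dB → -8.85 dBu.
Stage 3: -8.85 dBu is at or below the 10 dBu threshold — no compression; output -8.85 dBu.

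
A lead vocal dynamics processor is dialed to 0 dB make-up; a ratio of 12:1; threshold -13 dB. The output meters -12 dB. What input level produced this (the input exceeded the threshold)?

The compressed level sits -12 − (-13) = 1 dB over threshold.
Input overshoot = R × output overshoot = 12 dB → input = -13 + 12 = -1 dB.

-1 dB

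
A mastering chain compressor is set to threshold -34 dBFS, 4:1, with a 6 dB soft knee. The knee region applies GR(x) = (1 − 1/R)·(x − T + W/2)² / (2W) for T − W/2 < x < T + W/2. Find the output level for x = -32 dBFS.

x − T + W/2 = -32 − (-34) + 3 = 5.
GR = (1 − 1/4) × 5² / 12 = 0.75 × 25 / 12 = 1.5625 dB.
Output = -32 − 1.5625 = -33.5625 dBFS.

-33.5625 dBFS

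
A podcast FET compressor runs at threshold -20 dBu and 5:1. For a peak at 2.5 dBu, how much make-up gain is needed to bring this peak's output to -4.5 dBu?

11 dB

The peak compresses to -20 + 22.5/5 = -15.5 dBu.
To reach -4.5 dBu requires -4.5 − (-15.5) = 11 dB of make-up.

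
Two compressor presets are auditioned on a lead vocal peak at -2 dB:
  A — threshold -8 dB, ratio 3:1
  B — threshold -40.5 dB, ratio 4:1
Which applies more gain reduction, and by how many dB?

B, by 24.875 dB

A: overshoot 6 dB → output overshoot 2 dB → GR 4 dB.
B: overshoot 38.5 dB → output overshoot 9.625 dB → GR 28.875 dB.
B reduces 24.875 dB more.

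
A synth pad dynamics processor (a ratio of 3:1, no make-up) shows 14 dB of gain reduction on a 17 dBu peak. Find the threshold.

Input is 21 dB above T (since output overshoot × R = input overshoot: (3 − T)·3 = 17 − T gives T = -4 dBu).
Check: -4 + (17 − (-4))/3 = -4 + 7 = 3 dBu. ✓

-4 dBu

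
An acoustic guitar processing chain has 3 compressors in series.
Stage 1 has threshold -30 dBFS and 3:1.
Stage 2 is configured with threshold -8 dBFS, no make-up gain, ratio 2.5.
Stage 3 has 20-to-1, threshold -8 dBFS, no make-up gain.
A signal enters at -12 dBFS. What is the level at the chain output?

Stage 1: 18 dB above -30 dBFS, reduced 3:1 to 6 dB above → -24 dBFS.
Stage 2: -24 dBFS is at or below the -8 dBFS threshold — no compression; output -24 dBFS.
Stage 3: -24 dBFS is at or below the -8 dBFS threshold — no compression; output -24 dBFS.

-24 dBFS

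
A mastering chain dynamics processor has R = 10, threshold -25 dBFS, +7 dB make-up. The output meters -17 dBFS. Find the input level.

Before make-up, the level was -17 − 7 = -24 dBFS.
That's 1 dB above the -25 dBFS threshold.
Input overshoot = R × output overshoot = 10 dB → input = -25 + 10 = -15 dBFS.

-15 dBFS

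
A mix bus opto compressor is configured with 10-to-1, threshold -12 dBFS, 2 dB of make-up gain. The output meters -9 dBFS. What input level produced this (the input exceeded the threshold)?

-2 dBFS

Stripping the +2 dB make-up gives -11 dBFS at the gain stage.
The compressed level sits -11 − (-12) = 1 dB over threshold.
Input overshoot = R × output overshoot = 10 dB → input = -12 + 10 = -2 dBFS.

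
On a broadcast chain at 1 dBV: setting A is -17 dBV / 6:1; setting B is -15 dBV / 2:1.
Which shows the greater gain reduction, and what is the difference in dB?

A: 18 dB over, compressed to 3 dB over, so 15 dB of GR.
B: 16 dB over, compressed to 8 dB over, so 8 dB of GR.
A applies 7 dB more gain reduction.

A, by 7 dB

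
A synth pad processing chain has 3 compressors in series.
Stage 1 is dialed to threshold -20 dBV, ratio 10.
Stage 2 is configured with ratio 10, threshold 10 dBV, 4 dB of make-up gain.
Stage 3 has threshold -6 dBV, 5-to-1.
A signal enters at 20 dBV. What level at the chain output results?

Stage 1: 20 dBV is 40 dB over -20 dBV; at 10:1 that becomes 4 dB over, giving -16 dBV.
Stage 2: -16 dBV is at or below the 10 dBV threshold — no compression; make-up brings it to -12 dBV.
Stage 3: -12 dBV ≤ -6 dBV, so stage 3 doesn't engage; output -12 dBV.

-12 dBV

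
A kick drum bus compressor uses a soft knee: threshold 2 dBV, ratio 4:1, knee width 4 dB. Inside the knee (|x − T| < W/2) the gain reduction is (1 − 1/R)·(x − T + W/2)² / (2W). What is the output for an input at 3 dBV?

x − T + W/2 = 3 − 2 + 2 = 3.
GR = (1 − 1/4) × 3² / 8 = 0.75 × 9 / 8 = 0.84375 dB.
Output = 3 − 0.84375 = 2.15625 dBV.

2.15625 dBV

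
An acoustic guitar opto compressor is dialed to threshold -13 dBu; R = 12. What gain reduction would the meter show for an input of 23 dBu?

The signal is 36 dB above threshold.
After 12:1 compression the overshoot becomes 36/12 = 3 dB.
Gain reduction = 36 − 3 = 33 dB.

33 dB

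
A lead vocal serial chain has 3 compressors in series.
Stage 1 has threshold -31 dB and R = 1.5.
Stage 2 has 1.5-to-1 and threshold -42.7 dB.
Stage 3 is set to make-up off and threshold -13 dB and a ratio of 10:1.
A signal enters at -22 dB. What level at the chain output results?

Stage 1: overshoot 9 dB → 9/1.5 = 6 dB → -25 dB.
Stage 2: 17.7 dB above -42.7 dB, reduced 1.5:1 to 11.8 dB above → -30.9 dB.
Stage 3: below threshold (-30.9 ≤ -13); passes unchanged; output -30.9 dB.

-30.9 dB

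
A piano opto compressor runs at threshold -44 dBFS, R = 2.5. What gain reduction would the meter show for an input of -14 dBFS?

The signal is 30 dB above threshold.
After 2.5:1 compression the overshoot becomes 30/2.5 = 12 dB.
So the signal is attenuated by 30 − 12 = 18 dB.

18 dB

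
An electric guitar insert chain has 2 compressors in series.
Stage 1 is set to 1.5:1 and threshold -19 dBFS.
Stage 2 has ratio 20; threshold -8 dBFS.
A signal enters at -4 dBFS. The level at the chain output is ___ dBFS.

-9 dBFS

Stage 1: 15 dB above -19 dBFS, reduced 1.5:1 to 10 dB above → -9 dBFS.
Stage 2: below threshold (-9 ≤ -8); passes unchanged; output -9 dBFS.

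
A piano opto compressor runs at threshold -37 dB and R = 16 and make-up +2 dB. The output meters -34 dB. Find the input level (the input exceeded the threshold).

Remove make-up: -34 − 2 = -36 dB.
That's 1 dB above the -37 dB threshold.
Input overshoot = R × output overshoot = 16 dB → input = -37 + 16 = -21 dB.

-21 dB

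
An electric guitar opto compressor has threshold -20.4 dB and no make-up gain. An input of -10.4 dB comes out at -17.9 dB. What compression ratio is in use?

4:1

Input overshoot = -10.4 − (-20.4) = 10 dB; output overshoot = -17.9 − (-20.4) = 2.5 dB.
Ratio = 10 / 2.5 = 4.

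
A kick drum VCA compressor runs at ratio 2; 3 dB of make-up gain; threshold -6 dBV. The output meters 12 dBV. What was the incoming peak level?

24 dBV

Before make-up, the level was 12 − 3 = 9 dBV.
Post-compression overshoot = 9 − (-6) = 15 dB.
Undo the ratio: input overshoot = 15 × 2 = 30 dB, giving input = 24 dBV.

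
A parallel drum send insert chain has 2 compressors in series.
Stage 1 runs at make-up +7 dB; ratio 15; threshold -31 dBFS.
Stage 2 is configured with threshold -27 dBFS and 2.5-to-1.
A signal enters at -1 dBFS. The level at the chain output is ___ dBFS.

-25 dBFS

Stage 1: overshoot 30 dB → 30/15 = 2 dB → -29 dBFS; +7 dB make-up → -22 dBFS.
Stage 2: 5 dB above -27 dBFS, reduced 2.5:1 to 2 dB above → -25 dBFS.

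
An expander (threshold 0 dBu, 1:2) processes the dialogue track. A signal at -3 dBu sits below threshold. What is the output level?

-6 dBu

Below threshold, a 1:2 expander applies gain = (2−1)×(T − x) of attenuation.
(2−1) × 3 = 3 dB, so output = -3 − 3 = -6 dBu.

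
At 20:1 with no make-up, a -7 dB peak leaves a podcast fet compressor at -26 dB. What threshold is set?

-27 dB

Input is 20 dB above T (since output overshoot × R = input overshoot: (-26 − T)·20 = -7 − T gives T = -27 dB).
Check: -27 + (-7 − (-27))/20 = -27 + 1 = -26 dB. ✓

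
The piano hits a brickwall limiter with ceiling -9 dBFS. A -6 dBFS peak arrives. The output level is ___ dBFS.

-9 dBFS

The limiter clamps the peak to its -9 dBFS ceiling.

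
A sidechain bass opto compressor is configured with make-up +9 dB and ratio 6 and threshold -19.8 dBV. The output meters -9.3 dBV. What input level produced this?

-10.8 dBV

Before make-up, the level was -9.3 − 9 = -18.3 dBV.
Post-compression overshoot = -18.3 − (-19.8) = 1.5 dB.
Input overshoot = R × output overshoot = 9 dB → input = -19.8 + 9 = -10.8 dBV.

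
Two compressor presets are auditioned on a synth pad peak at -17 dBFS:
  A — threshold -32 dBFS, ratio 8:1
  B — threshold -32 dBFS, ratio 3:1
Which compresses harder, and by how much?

A: GR = 15 − 15/8 = 13.125 dB.
B: GR = 15 − 15/3 = 10 dB.
Difference: 3.125 dB in favour of A.

A, by 3.125 dB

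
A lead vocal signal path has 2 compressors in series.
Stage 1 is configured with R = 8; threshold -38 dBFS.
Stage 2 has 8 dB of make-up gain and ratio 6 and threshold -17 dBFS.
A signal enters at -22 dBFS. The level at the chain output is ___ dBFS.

Stage 1: 16 dB above -38 dBFS, reduced 8:1 to 2 dB above → -36 dBFS.
Stage 2: -36 dBFS ≤ -17 dBFS, so stage 2 doesn't engage; make-up brings it to -28 dBFS.

-28 dBFS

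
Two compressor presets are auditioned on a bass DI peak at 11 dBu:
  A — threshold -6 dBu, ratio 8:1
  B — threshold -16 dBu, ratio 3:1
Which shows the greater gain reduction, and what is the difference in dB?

B, by 3.125 dB

A: 17 dB over, compressed to 2.125 dB over, so 14.875 dB of GR.
B: 27 dB over, compressed to 9 dB over, so 18 dB of GR.
Difference: 3.125 dB in favour of B.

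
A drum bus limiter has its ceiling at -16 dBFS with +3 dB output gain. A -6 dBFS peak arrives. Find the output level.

At ∞:1, everything above -16 dBFS is held at the ceiling.
Output gain then adds 3 dB: -16 + 3 = -13 dBFS.

-13 dBFS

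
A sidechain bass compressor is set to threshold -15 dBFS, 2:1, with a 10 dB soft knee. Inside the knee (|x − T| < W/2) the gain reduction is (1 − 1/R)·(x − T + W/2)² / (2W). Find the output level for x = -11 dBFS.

x − T + W/2 = -11 − (-15) + 5 = 9.
GR = (1 − 1/2) × 9² / 20 = 0.5 × 81 / 20 = 2.025 dB.
Output = -11 − 2.025 = -13.025 dBFS.

-13.025 dBFS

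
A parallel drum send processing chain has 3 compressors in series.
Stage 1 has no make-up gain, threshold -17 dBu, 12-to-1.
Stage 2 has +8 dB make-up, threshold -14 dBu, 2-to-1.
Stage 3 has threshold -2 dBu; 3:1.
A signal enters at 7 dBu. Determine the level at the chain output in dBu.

-7 dBu

Stage 1: 7 dBu is 24 dB over -17 dBu; at 12:1 that becomes 2 dB over, giving -15 dBu.
Stage 2: -15 dBu ≤ -14 dBu, so stage 2 doesn't engage; make-up brings it to -7 dBu.
Stage 3: -7 dBu ≤ -2 dBu, so stage 3 doesn't engage; output -7 dBu.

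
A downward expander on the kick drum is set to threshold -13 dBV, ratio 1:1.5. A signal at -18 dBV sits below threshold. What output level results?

The input is 5 dB below the -13 dBV threshold.
A 1:1.5 expander multiplies undershoot by 1.5: 5 × 1.5 = 7.5 dB below threshold.
Output = -13 − 7.5 = -20.5 dBV.

-20.5 dBV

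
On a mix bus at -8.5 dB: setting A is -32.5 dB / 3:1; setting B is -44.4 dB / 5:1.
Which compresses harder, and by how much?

A: GR = 24 − 24/3 = 16 dB.
B: GR = 35.9 − 35.9/5 = 28.72 dB.
B applies 12.72 dB more gain reduction.

B, by 12.72 dB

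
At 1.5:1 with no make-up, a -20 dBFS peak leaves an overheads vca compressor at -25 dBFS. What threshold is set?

Gain reduction = -20 − (-25) = 5 dB; output overshoot = GR / (R − 1) = 5 / 0.5 = 10 dB.
Threshold = output − output overshoot = -25 − 10 = -35 dBFS.

-35 dBFS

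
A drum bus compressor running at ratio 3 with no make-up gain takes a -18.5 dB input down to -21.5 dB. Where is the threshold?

Gain reduction = -18.5 − (-21.5) = 3 dB; output overshoot = GR / (R − 1) = 3 / 2 = 1.5 dB.
Threshold = output − output overshoot = -21.5 − 1.5 = -23 dB.

-23 dB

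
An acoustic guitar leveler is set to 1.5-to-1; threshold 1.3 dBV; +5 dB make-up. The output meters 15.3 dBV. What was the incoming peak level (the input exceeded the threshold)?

14.8 dBV

Remove make-up: 15.3 − 5 = 10.3 dBV.
The compressed level sits 10.3 − 1.3 = 9 dB over threshold.
Before 1.5:1 compression the overshoot was 9 × 1.5 = 13.5 dB, so input = 1.3 + 13.5 = 14.8 dBV.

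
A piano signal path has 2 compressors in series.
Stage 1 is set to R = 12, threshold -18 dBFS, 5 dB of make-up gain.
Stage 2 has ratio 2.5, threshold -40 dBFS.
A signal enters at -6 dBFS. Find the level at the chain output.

-28.8 dBFS

Stage 1: overshoot 12 dB → 12/12 = 1 dB → -17 dBFS; +5 dB make-up → -12 dBFS.
Stage 2: 28 dB above -40 dBFS, reduced 2.5:1 to 11.2 dB above → -28.8 dBFS.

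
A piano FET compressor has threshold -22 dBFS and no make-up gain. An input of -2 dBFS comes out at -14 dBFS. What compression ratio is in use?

Input overshoot = -2 − (-22) = 20 dB; output overshoot = -14 − (-22) = 8 dB.
Ratio = 20 / 8 = 2.5.

2.5:1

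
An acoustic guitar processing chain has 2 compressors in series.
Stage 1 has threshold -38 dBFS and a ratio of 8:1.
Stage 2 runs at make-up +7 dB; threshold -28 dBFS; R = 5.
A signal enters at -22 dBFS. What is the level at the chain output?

Stage 1: 16 dB above -38 dBFS, reduced 8:1 to 2 dB above → -36 dBFS.
Stage 2: -36 dBFS is at or below the -28 dBFS threshold — no compression; make-up brings it to -29 dBFS.

-29 dBFS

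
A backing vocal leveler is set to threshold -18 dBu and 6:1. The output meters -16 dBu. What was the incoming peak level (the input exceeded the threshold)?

The compressed level sits -16 − (-18) = 2 dB over threshold.
Undo the ratio: input overshoot = 2 × 6 = 12 dB, giving input = -6 dBu.

-6 dBu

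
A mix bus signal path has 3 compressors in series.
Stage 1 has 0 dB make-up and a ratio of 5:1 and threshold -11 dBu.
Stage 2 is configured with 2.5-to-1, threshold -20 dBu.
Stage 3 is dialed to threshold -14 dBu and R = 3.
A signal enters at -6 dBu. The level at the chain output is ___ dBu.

-16 dBu

Stage 1: 5 dB above -11 dBu, reduced 5:1 to 1 dB above → -10 dBu.
Stage 2: -10 dBu is 10 dB over -20 dBu; at 2.5:1 that becomes 4 dB over, giving -16 dBu.
Stage 3: -16 dBu is at or below the -14 dBu threshold — no compression; output -16 dBu.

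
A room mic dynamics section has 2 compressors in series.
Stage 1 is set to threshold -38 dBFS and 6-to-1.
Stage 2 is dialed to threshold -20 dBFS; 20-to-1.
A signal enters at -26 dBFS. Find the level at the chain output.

Stage 1: 12 dB above -38 dBFS, reduced 6:1 to 2 dB above → -36 dBFS.
Stage 2: -36 dBFS is at or below the -20 dBFS threshold — no compression; output -36 dBFS.

-36 dBFS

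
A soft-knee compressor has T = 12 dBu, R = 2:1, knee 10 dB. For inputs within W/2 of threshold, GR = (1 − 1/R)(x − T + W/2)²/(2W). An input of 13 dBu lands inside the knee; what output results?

x − T + W/2 = 13 − 12 + 5 = 6.
GR = (1 − 1/2) × 6² / 20 = 0.5 × 36 / 20 = 0.9 dB.
Output = 13 − 0.9 = 12.1 dBu.

12.1 dBu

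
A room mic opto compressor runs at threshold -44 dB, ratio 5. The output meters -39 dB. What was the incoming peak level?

That's 5 dB above the -44 dB threshold.
Before 5:1 compression the overshoot was 5 × 5 = 25 dB, so input = -44 + 25 = -19 dB.

-19 dB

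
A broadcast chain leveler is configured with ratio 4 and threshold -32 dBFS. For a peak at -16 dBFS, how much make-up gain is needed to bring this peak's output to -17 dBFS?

11 dB

Without make-up, output = threshold + overshoot/4 = -32 + 4 = -28 dBFS.
Gap to target: 11 dB.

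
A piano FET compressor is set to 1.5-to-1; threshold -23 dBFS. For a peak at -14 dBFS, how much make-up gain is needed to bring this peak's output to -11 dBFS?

6 dB

The peak compresses to -23 + 9/1.5 = -17 dBFS.
To reach -11 dBFS requires -11 − (-17) = 6 dB of make-up.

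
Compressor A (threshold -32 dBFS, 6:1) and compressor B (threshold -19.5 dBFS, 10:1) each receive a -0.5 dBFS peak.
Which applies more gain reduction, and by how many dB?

A, by 9.15 dB

A: overshoot 31.5 dB → output overshoot 5.25 dB → GR 26.25 dB.
B: overshoot 19 dB → output overshoot 1.9 dB → GR 17.1 dB.
Difference: 9.15 dB in favour of A.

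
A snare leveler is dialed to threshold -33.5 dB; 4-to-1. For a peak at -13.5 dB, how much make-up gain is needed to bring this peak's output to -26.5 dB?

Without make-up, output = threshold + overshoot/4 = -33.5 + 5 = -28.5 dB.
Gap to target: 2 dB.

2 dB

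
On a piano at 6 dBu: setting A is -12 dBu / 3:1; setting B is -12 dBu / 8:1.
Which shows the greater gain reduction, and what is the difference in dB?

B, by 3.75 dB

A: overshoot 18 dB → output overshoot 6 dB → GR 12 dB.
B: overshoot 18 dB → output overshoot 2.25 dB → GR 15.75 dB.
Difference: 3.75 dB in favour of B.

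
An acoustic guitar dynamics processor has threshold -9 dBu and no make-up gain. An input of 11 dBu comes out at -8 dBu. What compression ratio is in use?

20:1

Input overshoot = 11 − (-9) = 20 dB; output overshoot = -8 − (-9) = 1 dB.
Ratio = 20 / 1 = 20.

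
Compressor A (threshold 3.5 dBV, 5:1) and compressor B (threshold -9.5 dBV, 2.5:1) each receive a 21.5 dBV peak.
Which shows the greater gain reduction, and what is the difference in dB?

B, by 4.2 dB

A: overshoot 18 dB → output overshoot 3.6 dB → GR 14.4 dB.
B: overshoot 31 dB → output overshoot 12.4 dB → GR 18.6 dB.
B applies 4.2 dB more gain reduction.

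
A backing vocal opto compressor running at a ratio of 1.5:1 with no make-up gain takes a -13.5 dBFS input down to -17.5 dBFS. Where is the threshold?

Input is 12 dB above T (since output overshoot × R = input overshoot: (-17.5 − T)·1.5 = -13.5 − T gives T = -25.5 dBFS).
Check: -25.5 + (-13.5 − (-25.5))/1.5 = -25.5 + 8 = -17.5 dBFS. ✓

-25.5 dBFS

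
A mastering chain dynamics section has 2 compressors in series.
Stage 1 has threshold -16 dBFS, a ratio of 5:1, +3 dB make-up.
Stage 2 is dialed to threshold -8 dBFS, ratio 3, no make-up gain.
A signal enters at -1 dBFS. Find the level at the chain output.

Stage 1: -1 dBFS is 15 dB over -16 dBFS; at 5:1 that becomes 3 dB over, giving -13 dBFS; +3 dB make-up → -10 dBFS.
Stage 2: below threshold (-10 ≤ -8); passes unchanged; output -10 dBFS.

-10 dBFS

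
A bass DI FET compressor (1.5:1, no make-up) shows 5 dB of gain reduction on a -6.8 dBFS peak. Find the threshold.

-21.8 dBFS

Let T be the threshold. Output overshoot = (input overshoot)/R, so -11.8 − T = (-6.8 − T)/1.5.
1.5·(-11.8 − T) = -6.8 − T → 0.5·T = -17.7 − (-6.8) = -10.9.
T = -10.9/0.5 = -21.8 dBFS.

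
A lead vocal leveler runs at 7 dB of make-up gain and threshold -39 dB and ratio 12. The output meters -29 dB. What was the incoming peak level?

Stripping the +7 dB make-up gives -36 dB at the gain stage.
The compressed level sits -36 − (-39) = 3 dB over threshold.
Before 12:1 compression the overshoot was 3 × 12 = 36 dB, so input = -39 + 36 = -3 dB.

-3 dB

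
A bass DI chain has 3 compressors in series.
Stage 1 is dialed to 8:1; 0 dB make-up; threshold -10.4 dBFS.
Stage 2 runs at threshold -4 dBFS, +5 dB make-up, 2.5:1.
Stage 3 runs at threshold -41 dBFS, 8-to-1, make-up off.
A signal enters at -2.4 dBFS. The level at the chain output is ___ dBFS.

-36.425 dBFS

Stage 1: overshoot 8 dB → 8/8 = 1 dB → -9.4 dBFS.
Stage 2: -9.4 dBFS ≤ -4 dBFS, so stage 2 doesn't engage; make-up brings it to -4.4 dBFS.
Stage 3: -4.4 dBFS is 36.6 dB over -41 dBFS; at 8:1 that becomes 4.575 dB over, giving -36.425 dBFS.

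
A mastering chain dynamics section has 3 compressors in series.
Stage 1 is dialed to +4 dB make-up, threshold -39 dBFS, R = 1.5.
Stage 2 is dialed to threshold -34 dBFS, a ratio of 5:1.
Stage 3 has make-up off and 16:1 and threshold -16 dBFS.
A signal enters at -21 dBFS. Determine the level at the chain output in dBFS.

-31.8 dBFS

Stage 1: -21 dBFS is 18 dB over -39 dBFS; at 1.5:1 that becomes 12 dB over, giving -27 dBFS; +4 dB make-up → -23 dBFS.
Stage 2: overshoot 11 dB → 11/5 = 2.2 dB → -31.8 dBFS.
Stage 3: below threshold (-31.8 ≤ -16); passes unchanged; output -31.8 dBFS.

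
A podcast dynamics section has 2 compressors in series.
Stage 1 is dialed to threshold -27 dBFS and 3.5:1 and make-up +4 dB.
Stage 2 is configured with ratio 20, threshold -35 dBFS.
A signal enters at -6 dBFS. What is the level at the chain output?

Stage 1: overshoot 21 dB → 21/3.5 = 6 dB → -21 dBFS; +4 dB make-up → -17 dBFS.
Stage 2: -17 dBFS is 18 dB over -35 dBFS; at 20:1 that becomes 0.9 dB over, giving -34.1 dBFS.

-34.1 dBFS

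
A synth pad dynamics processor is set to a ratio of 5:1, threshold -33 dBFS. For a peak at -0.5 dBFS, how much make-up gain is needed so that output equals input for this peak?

26 dB

Without make-up, output = threshold + overshoot/5 = -33 + 6.5 = -26.5 dBFS.
Gap to target: 26 dB.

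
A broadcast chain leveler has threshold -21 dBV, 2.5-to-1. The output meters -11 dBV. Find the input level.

That's 10 dB above the -21 dBV threshold.
Before 2.5:1 compression the overshoot was 10 × 2.5 = 25 dB, so input = -21 + 25 = 4 dBV.

4 dBV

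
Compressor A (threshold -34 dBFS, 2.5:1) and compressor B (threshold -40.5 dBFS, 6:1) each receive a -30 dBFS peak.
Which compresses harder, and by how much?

A: 4 dB over, compressed to 1.6 dB over, so 2.4 dB of GR.
B: 10.5 dB over, compressed to 1.75 dB over, so 8.75 dB of GR.
B applies 6.35 dB more gain reduction.

B, by 6.35 dB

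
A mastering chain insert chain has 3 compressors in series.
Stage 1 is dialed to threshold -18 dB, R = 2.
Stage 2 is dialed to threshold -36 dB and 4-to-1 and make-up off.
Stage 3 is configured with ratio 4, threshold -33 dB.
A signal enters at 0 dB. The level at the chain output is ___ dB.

-32.0625 dB

Stage 1: overshoot 18 dB → 18/2 = 9 dB → -9 dB.
Stage 2: overshoot 27 dB → 27/4 = 6.75 dB → -29.25 dB.
Stage 3: 3.75 dB above -33 dB, reduced 4:1 to 0.9375 dB above → -32.0625 dB.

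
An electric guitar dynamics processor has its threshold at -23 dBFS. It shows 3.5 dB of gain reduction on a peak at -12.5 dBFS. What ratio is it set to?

Input overshoot = -12.5 − (-23) = 10.5 dB.
Output overshoot = 10.5 − 3.5 = 7 dB.
Ratio = input overshoot / output overshoot = 10.5 / 7 = 1.5.

1.5:1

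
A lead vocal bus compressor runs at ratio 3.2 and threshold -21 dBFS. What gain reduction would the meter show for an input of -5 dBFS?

Overshoot = -5 − (-21) = 16 dB.
At 3.2:1, output sits 16/3.2 = 5 dB above threshold.
So the signal is attenuated by 16 − 5 = 11 dB.

11 dB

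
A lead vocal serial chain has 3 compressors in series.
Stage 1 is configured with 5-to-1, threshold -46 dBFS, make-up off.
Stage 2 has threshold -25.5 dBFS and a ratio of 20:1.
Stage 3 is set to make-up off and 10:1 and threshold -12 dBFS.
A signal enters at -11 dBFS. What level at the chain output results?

-39 dBFS

Stage 1: -11 dBFS is 35 dB over -46 dBFS; at 5:1 that becomes 7 dB over, giving -39 dBFS.
Stage 2: below threshold (-39 ≤ -25.5); passes unchanged; output -39 dBFS.
Stage 3: below threshold (-39 ≤ -12); passes unchanged; output -39 dBFS.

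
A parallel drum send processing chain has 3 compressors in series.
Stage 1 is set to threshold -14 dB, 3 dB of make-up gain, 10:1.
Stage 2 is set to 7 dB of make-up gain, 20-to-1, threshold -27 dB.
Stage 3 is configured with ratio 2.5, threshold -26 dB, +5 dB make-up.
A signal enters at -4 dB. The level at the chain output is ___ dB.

-18.26 dB

Stage 1: 10 dB above -14 dB, reduced 10:1 to 1 dB above → -13 dB; +3 dB make-up → -10 dB.
Stage 2: 17 dB above -27 dB, reduced 20:1 to 0.85 dB above → -26.15 dB; +7 dB make-up → -19.15 dB.
Stage 3: 6.85 dB above -26 dB, reduced 2.5:1 to 2.74 dB above → -23.26 dB; +5 dB make-up → -18.26 dB.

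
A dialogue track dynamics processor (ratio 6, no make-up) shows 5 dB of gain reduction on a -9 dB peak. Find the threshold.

Gain reduction = -9 − (-14) = 5 dB; output overshoot = GR / (R − 1) = 5 / 5 = 1 dB.
Threshold = output − output overshoot = -14 − 1 = -15 dB.

-15 dB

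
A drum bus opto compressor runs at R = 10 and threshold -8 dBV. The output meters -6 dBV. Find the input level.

12 dBV

That's 2 dB above the -8 dBV threshold.
Undo the ratio: input overshoot = 2 × 10 = 20 dB, giving input = 12 dBV.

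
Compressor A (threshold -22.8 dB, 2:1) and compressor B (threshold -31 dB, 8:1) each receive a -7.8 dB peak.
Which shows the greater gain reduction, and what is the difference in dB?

B, by 12.8 dB

A: 15 dB over, compressed to 7.5 dB over, so 7.5 dB of GR.
B: 23.2 dB over, compressed to 2.9 dB over, so 20.3 dB of GR.
B applies 12.8 dB more gain reduction.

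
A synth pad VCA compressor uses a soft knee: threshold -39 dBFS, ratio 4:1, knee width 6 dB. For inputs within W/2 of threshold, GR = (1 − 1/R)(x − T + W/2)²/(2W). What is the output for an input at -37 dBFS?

-38.5625 dBFS

x − T + W/2 = -37 − (-39) + 3 = 5.
GR = (1 − 1/4) × 5² / 12 = 0.75 × 25 / 12 = 1.5625 dB.
Output = -37 − 1.5625 = -38.5625 dBFS.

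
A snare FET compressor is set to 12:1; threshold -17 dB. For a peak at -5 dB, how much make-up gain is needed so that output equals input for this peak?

11 dB

Overshoot 12 dB → 12/12 = 1 dB after compression, so the compressed level is -17 + 1 = -16 dB.
Make-up = target − compressed = -5 − (-16) = 11 dB.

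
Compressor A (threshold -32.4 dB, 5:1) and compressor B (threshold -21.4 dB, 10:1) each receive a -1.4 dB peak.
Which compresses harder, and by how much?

A, by 6.8 dB

A: overshoot 31 dB → output overshoot 6.2 dB → GR 24.8 dB.
B: overshoot 20 dB → output overshoot 2 dB → GR 18 dB.
Difference: 6.8 dB in favour of A.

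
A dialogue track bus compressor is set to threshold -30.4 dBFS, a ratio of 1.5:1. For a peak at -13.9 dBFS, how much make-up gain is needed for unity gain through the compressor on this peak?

5.5 dB

Without make-up, output = threshold + overshoot/1.5 = -30.4 + 11 = -19.4 dBFS.
Gap to target: 5.5 dB.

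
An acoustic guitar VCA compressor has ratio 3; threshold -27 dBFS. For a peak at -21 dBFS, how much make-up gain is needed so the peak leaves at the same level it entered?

4 dB

Overshoot 6 dB → 6/3 = 2 dB after compression, so the compressed level is -27 + 2 = -25 dBFS.
Make-up = target − compressed = -21 − (-25) = 4 dB.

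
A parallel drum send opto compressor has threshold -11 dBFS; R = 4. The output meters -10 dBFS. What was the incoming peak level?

-7 dBFS

The compressed level sits -10 − (-11) = 1 dB over threshold.
Input overshoot = R × output overshoot = 4 dB → input = -11 + 4 = -7 dBFS.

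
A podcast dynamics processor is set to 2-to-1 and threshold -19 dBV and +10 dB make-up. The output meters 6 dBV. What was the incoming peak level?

11 dBV

Before make-up, the level was 6 − 10 = -4 dBV.
Post-compression overshoot = -4 − (-19) = 15 dB.
Input overshoot = R × output overshoot = 30 dB → input = -19 + 30 = 11 dBV.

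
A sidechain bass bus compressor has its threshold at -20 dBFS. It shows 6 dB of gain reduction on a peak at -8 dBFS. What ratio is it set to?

2:1

Input overshoot = -8 − (-20) = 12 dB.
Output overshoot = 12 − 6 = 6 dB.
Ratio = input overshoot / output overshoot = 12 / 6 = 2.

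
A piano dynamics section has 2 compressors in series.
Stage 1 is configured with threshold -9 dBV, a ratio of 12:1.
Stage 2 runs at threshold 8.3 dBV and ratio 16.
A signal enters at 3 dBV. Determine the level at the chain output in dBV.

-8 dBV

Stage 1: overshoot 12 dB → 12/12 = 1 dB → -8 dBV.
Stage 2: below threshold (-8 ≤ 8.3); passes unchanged; output -8 dBV.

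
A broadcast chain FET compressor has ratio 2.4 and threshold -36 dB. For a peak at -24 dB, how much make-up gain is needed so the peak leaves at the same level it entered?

The peak compresses to -36 + 12/2.4 = -31 dB.
To reach -24 dB requires -24 − (-31) = 7 dB of make-up.

7 dB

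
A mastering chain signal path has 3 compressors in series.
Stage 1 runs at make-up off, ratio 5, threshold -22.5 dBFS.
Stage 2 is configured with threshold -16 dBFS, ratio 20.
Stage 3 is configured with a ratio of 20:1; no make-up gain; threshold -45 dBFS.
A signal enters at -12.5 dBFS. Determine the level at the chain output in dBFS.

Stage 1: overshoot 10 dB → 10/5 = 2 dB → -20.5 dBFS.
Stage 2: below threshold (-20.5 ≤ -16); passes unchanged; output -20.5 dBFS.
Stage 3: -20.5 dBFS is 24.5 dB over -45 dBFS; at 20:1 that becomes 1.225 dB over, giving -43.775 dBFS.

-43.775 dBFS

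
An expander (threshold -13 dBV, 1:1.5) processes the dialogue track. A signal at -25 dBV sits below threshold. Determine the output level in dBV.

Undershoot = (-13) − (-25) = 12 dB.
At 1:1.5, that expands to 18 dB under threshold.
Output = -13 − 18 = -31 dBV.

-31 dBV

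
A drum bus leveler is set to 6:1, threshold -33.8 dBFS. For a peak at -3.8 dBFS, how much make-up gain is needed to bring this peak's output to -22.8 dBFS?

6 dB

Overshoot 30 dB → 30/6 = 5 dB after compression, so the compressed level is -33.8 + 5 = -28.8 dBFS.
Make-up = target − compressed = -22.8 − (-28.8) = 6 dB.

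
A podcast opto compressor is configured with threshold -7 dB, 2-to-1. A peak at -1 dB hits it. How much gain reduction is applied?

The signal is 6 dB above threshold.
At 2:1, output sits 6/2 = 3 dB above threshold.
So the signal is attenuated by 6 − 3 = 3 dB.

3 dB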